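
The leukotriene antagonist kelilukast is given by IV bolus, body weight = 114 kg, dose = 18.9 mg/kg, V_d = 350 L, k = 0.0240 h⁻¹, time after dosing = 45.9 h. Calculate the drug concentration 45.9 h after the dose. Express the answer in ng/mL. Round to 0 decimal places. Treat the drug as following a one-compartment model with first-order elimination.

2046 ng/mL

Total dose = 18.9 × 114 = 2155 mg
C₀ = Dose / Vd = 2155 / 350 = 6.157 mg/L
C = C₀ · e^(−k·t) = 6.157 × e^(−0.02400 × 45.9)
  = 6.157 × 0.3323 = 2.046 mg/L
Convert: 2.046 mg/L × 1000 = 2046 ng/mL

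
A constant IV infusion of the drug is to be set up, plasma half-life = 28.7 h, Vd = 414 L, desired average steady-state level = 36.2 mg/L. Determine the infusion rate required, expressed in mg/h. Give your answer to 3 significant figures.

k = ln2 / t½ = 0.693147 / 28.7 = 0.02415 h⁻¹
CL = k × Vd = 0.02415 × 414 = 9.998 L/h
At steady state, infusion rate R₀ = Css × CL = 36.2 × 9.998 = 361.9 mg/h

362 mg/h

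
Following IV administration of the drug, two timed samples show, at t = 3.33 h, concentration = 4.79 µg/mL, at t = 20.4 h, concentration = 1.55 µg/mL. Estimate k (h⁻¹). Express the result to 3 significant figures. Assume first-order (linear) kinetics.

0.0661 h⁻¹

k = ln(C₁/C₂) / (t₂ − t₁) = ln(4.79/1.55) / (20.4 − 3.33)
  = 1.128 / 17.07 = 0.06608 h⁻¹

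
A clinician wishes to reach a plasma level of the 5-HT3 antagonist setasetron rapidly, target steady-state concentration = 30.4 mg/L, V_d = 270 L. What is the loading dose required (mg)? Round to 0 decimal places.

LD = Css × Vd = 30.4 × 270 = 8208 mg

8208 mg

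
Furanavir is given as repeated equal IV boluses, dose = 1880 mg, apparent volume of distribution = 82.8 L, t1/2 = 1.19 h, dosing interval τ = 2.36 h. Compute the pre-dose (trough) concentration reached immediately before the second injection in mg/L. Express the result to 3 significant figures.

5.74 mg/L

C₀ per dose = Dose / Vd = 1880 / 82.8 = 22.71 mg/L
k = ln2 / t½ = 0.693147 / 1.19 = 0.5825 h⁻¹
Fraction remaining after one interval: r = e^(−kτ) = e^(−0.5825 × 2.36) = 0.2529
Before dose 2, 1 dose has been given (aged 1τ).
C_trough = C₀ × r = 22.71 × 0.2529 = 5.743 mg/L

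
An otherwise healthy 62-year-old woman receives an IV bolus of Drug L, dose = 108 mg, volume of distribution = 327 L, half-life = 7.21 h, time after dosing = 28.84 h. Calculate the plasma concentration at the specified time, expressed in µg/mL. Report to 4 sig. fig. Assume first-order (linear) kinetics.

0.02064 µg/mL

C₀ = Dose / Vd = 108.0 / 327 = 0.3303 mg/L
k = ln2 / t½ = 0.693147 / 7.21 = 0.09614 h⁻¹
t / t½ = 28.84 / 7.21 = 4 half-lives
C = C₀ × (1/2)^4 = 0.3303 × 0.06250 = 0.02064 mg/L
(0.02064 mg/L = 0.02064 µg/mL)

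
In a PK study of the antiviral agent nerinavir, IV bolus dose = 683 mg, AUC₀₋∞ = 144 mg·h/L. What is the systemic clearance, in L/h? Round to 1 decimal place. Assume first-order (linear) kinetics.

4.7 L/h

CL = Dose / AUC = 683 / 144 = 4.743 L/h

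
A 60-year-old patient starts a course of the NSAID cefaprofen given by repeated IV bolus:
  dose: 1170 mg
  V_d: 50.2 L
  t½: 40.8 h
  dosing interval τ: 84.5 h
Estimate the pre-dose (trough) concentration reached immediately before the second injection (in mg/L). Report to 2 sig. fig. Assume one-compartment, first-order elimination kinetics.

5.5 mg/L

C₀ per dose = Dose / Vd = 1170 / 50.2 = 23.31 mg/L
k = ln2 / t½ = 0.693147 / 40.8 = 0.01699 h⁻¹
Fraction remaining after one interval: r = e^(−kτ) = e^(−0.01699 × 84.5) = 0.2380
Before dose 2, 1 dose has been given (aged 1τ).
C_trough = C₀ × r = 23.31 × 0.2380 = 5.548 mg/L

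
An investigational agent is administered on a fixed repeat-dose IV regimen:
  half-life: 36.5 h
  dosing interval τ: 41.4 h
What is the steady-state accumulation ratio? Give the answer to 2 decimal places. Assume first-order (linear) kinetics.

k = ln2 / t½ = 0.693147 / 36.5 = 0.01899 h⁻¹
e^(−kτ) = e^(−0.01899 × 41.4) = 0.4556
Accumulation ratio R = 1 / (1 − e^(−kτ)) = 1 / (1 − 0.4556) = 1.837

1.84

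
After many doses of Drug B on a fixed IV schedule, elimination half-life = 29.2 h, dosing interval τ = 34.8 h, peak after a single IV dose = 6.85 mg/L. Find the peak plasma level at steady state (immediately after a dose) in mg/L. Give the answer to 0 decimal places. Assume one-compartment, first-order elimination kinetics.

12 mg/L

k = ln2 / t½ = 0.693147 / 29.2 = 0.02374 h⁻¹
e^(−kτ) = e^(−0.02374 × 34.8) = 0.4377
Accumulation ratio R = 1 / (1 − e^(−kτ)) = 1 / (1 − 0.4377) = 1.778
Steady-state peak = C₀ × R = 6.85 × 1.778 = 12.18 mg/L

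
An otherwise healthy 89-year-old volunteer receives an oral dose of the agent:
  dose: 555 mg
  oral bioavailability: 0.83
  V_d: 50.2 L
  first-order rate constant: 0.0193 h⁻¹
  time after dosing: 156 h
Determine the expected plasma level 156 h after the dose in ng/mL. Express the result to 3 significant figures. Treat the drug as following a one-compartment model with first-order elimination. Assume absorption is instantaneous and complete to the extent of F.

452 ng/mL

Amount reaching circulation = F × Dose = 0.83 × 555.0 = 460.7 mg
C₀ = F·Dose / Vd = 460.7 / 50.2 = 9.177 mg/L
C = C₀ · e^(−k·t) = 9.177 × e^(−0.01930 × 156)
  = 9.177 × 0.04925 = 0.4520 mg/L
Convert: 0.4520 mg/L × 1000 = 452.0 ng/mL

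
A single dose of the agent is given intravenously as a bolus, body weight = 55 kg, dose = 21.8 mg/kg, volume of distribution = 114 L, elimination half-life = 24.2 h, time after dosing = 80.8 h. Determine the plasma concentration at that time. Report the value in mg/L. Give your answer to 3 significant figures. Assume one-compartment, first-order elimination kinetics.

Total dose = 21.8 × 55 = 1199 mg
C₀ = Dose / Vd = 1199 / 114 = 10.52 mg/L
k = ln2 / t½ = 0.693147 / 24.2 = 0.02864 h⁻¹
C = C₀ · e^(−k·t) = 10.52 × e^(−0.02864 × 80.8)
  = 10.52 × 0.09885 = 1.040 mg/L

1.04 mg/L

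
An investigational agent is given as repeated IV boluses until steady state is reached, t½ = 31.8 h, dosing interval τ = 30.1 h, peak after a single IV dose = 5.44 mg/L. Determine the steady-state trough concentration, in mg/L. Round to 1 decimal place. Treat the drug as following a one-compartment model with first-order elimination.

k = ln2 / t½ = 0.693147 / 31.8 = 0.02180 h⁻¹
e^(−kτ) = e^(−0.02180 × 30.1) = 0.5188
Accumulation ratio R = 1 / (1 − e^(−kτ)) = 1 / (1 − 0.5188) = 2.078
Steady-state trough = C₀ × R × e^(−kτ) = 5.44 × 2.078 × 0.5188 = 5.865 mg/L

5.9 mg/L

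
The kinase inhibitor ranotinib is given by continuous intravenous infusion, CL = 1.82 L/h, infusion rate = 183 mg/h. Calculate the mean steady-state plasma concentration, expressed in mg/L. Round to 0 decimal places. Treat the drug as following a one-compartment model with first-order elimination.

At steady state Css = R₀ / CL = 183 / 1.820 = 100.5 mg/L

101 mg/L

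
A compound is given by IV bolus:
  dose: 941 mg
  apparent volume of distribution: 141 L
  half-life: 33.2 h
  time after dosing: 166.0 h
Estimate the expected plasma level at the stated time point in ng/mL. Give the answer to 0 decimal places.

C₀ = Dose / Vd = 941.0 / 141 = 6.674 mg/L
k = ln2 / t½ = 0.693147 / 33.2 = 0.02088 h⁻¹
t / t½ = 166.0 / 33.2 = 5 half-lives
C = C₀ × (1/2)^5 = 6.674 × 0.03125 = 0.2086 mg/L
Convert: 0.2086 mg/L × 1000 = 208.6 ng/mL

209 ng/mL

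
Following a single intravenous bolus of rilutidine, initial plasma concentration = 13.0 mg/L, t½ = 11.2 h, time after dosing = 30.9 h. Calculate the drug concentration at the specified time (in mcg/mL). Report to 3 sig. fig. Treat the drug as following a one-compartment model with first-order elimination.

k = ln2 / t½ = 0.693147 / 11.2 = 0.06189 h⁻¹
C = C₀ · e^(−k·t) = 13.00 × e^(−0.06189 × 30.9)
  = 13.00 × 0.1477 = 1.920 mg/L
(1.920 mg/L = 1.920 mcg/mL)

1.92 mcg/mL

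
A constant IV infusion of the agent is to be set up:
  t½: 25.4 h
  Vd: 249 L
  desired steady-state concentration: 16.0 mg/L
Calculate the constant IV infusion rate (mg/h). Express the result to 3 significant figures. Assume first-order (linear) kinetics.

109 mg/h

k = ln2 / t½ = 0.693147 / 25.4 = 0.02729 h⁻¹
CL = k × Vd = 0.02729 × 249 = 6.795 L/h
At steady state, infusion rate R₀ = Css × CL = 16.0 × 6.795 = 108.7 mg/h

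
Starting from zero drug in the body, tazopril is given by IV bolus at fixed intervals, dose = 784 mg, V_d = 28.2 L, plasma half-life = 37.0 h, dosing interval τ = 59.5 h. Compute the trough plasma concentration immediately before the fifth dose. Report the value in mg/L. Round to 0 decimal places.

13 mg/L

C₀ per dose = Dose / Vd = 784 / 28.2 = 27.80 mg/L
k = ln2 / t½ = 0.693147 / 37.0 = 0.01873 h⁻¹
Fraction remaining after one interval: r = e^(−kτ) = e^(−0.01873 × 59.5) = 0.3281
Before dose 5, 4 doses have been given (aged 1τ, 2τ, 3τ, 4τ).
C_trough = C₀ × (r + r² + … + r^4) = C₀ × r(1−r^4)/(1−r)
        = 27.80 × 0.3281 × (1 − 0.01159) / (1 − 0.3281) = 13.42 mg/L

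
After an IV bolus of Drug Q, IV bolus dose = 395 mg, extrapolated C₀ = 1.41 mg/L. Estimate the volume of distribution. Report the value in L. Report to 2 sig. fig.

Vd = Dose / C₀ = 395.0 / 1.41 = 280.1 L

280 L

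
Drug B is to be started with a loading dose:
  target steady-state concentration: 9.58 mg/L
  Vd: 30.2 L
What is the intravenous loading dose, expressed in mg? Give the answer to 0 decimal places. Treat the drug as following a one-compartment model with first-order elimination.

LD = Css × Vd = 9.58 × 30.2 = 289.3 mg

289 mg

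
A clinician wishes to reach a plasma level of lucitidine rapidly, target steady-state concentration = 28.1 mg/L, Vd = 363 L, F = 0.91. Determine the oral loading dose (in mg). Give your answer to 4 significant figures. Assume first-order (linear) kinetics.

11210 mg

LD = Css × Vd / F = 28.1 × 363 / 0.91 = 11210 mg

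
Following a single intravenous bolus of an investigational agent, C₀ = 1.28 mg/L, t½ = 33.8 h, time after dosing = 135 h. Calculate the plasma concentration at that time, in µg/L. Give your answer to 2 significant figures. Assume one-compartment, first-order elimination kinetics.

k = ln2 / t½ = 0.693147 / 33.8 = 0.02051 h⁻¹
C = C₀ · e^(−k·t) = 1.280 × e^(−0.02051 × 135)
  = 1.280 × 0.06273 = 0.08029 mg/L
Convert: 0.08029 mg/L × 1000 = 80.29 µg/L

80 µg/L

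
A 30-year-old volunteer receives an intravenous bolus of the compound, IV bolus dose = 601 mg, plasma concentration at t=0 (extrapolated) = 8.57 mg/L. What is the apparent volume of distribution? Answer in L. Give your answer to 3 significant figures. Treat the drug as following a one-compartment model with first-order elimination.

Vd = Dose / C₀ = 601.0 / 8.57 = 70.13 L

70.1 L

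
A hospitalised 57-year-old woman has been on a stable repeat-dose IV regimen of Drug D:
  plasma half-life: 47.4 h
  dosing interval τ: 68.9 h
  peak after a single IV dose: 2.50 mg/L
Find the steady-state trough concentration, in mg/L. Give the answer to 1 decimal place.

k = ln2 / t½ = 0.693147 / 47.4 = 0.01462 h⁻¹
e^(−kτ) = e^(−0.01462 × 68.9) = 0.3652
Accumulation ratio R = 1 / (1 − e^(−kτ)) = 1 / (1 − 0.3652) = 1.575
Steady-state trough = C₀ × R × e^(−kτ) = 2.50 × 1.575 × 0.3652 = 1.438 mg/L

1.4 mg/L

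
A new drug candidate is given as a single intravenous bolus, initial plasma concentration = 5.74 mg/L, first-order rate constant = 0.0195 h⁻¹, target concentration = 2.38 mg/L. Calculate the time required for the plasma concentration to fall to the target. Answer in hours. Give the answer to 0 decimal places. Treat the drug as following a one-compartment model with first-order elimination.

t = ln(C₀ / C) / k = ln(5.740 / 2.38) / 0.01950
  = ln(2.412) / 0.01950 = 0.8805 / 0.01950 = 45.15 h

45 h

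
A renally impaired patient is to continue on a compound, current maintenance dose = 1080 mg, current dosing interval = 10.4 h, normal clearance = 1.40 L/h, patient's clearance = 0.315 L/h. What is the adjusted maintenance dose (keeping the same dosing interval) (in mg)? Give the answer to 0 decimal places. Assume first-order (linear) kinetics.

To keep the same average steady-state level, dosing rate must scale with clearance.
CL ratio = 0.315 / 1.40 = 0.2250
New dose (same interval) = 1080 × 0.2250 = 243.0 mg

243 mg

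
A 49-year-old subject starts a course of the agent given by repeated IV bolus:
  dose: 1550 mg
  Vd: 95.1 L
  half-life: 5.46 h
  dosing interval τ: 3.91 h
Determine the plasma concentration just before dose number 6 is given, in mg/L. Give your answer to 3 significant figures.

C₀ per dose = Dose / Vd = 1550 / 95.1 = 16.30 mg/L
k = ln2 / t½ = 0.693147 / 5.46 = 0.1270 h⁻¹
Fraction remaining after one interval: r = e^(−kτ) = e^(−0.1270 × 3.91) = 0.6086
Before dose 6, 5 doses have been given (aged 1τ, 2τ, 3τ, 4τ, 5τ).
C_trough = C₀ × (r + r² + … + r^5) = C₀ × r(1−r^5)/(1−r)
        = 16.30 × 0.6086 × (1 − 0.08349) / (1 − 0.6086) = 23.23 mg/L

23.2 mg/L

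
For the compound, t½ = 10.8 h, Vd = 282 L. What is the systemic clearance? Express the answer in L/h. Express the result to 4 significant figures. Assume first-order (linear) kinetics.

k = ln2 / t½ = 0.693147 / 10.8 = 0.06418 h⁻¹
CL = k × Vd = 0.06418 × 282 = 18.10 L/h

18.10 L/h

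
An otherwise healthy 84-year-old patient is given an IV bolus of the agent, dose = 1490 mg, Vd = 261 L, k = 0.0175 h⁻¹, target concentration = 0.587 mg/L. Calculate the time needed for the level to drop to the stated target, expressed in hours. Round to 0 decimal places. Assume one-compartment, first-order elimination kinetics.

C₀ = Dose / Vd = 1490 / 261 = 5.709 mg/L
t = ln(C₀ / C) / k = ln(5.709 / 0.587) / 0.01750
  = ln(9.726) / 0.01750 = 2.275 / 0.01750 = 130.0 h

130 h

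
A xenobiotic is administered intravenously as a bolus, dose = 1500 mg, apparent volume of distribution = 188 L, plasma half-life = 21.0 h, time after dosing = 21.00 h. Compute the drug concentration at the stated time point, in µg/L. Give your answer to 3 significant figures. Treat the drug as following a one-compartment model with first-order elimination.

3990 µg/L

C₀ = Dose / Vd = 1500 / 188 = 7.979 mg/L
k = ln2 / t½ = 0.693147 / 21.0 = 0.03301 h⁻¹
t / t½ = 21.00 / 21.0 = 1 half-lives
C = C₀ × (1/2)^1 = 7.979 × 0.5000 = 3.990 mg/L
Convert: 3.990 mg/L × 1000 = 3990 µg/L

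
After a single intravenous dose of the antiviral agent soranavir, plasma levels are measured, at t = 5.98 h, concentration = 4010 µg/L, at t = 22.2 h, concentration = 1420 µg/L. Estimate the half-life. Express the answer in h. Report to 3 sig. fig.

10.8 h

k = ln(C₁/C₂) / (t₂ − t₁) = ln(4010/1420) / (22.2 − 5.98)
  = 1.038 / 16.22 = 0.06400 h⁻¹
t½ = ln2 / k = 0.693147 / 0.06400 = 10.83 h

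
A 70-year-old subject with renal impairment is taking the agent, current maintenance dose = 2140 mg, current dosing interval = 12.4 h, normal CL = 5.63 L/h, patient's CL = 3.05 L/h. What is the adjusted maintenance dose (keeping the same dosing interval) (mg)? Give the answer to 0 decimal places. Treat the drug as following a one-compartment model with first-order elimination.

1159 mg

To keep the same average steady-state level, dosing rate must scale with clearance.
CL ratio = 3.05 / 5.63 = 0.5417
New dose (same interval) = 2140 × 0.5417 = 1159 mg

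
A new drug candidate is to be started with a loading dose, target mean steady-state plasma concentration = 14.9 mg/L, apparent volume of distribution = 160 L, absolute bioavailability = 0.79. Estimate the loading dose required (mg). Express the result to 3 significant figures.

LD = Css × Vd / F = 14.9 × 160 / 0.79 = 3018 mg

3020 mg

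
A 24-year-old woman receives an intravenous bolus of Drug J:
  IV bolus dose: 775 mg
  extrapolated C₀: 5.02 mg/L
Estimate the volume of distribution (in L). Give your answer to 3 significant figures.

Vd = Dose / C₀ = 775.0 / 5.02 = 154.4 L

154 L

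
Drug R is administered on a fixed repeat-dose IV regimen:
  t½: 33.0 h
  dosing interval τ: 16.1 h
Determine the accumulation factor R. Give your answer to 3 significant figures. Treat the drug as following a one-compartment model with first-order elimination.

k = ln2 / t½ = 0.693147 / 33.0 = 0.02100 h⁻¹
e^(−kτ) = e^(−0.02100 × 16.1) = 0.7131
Accumulation ratio R = 1 / (1 − e^(−kτ)) = 1 / (1 − 0.7131) = 3.486

3.49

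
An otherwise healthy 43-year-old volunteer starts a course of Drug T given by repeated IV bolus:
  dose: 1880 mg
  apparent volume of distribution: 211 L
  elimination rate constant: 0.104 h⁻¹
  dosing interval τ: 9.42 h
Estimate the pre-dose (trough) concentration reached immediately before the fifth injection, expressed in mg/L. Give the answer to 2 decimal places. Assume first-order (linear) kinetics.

5.25 mg/L

C₀ per dose = Dose / Vd = 1880 / 211 = 8.910 mg/L
Fraction remaining after one interval: r = e^(−kτ) = e^(−0.1040 × 9.42) = 0.3754
Before dose 5, 4 doses have been given (aged 1τ, 2τ, 3τ, 4τ).
C_trough = C₀ × (r + r² + … + r^4) = C₀ × r(1−r^4)/(1−r)
        = 8.910 × 0.3754 × (1 − 0.01986) / (1 − 0.3754) = 5.249 mg/L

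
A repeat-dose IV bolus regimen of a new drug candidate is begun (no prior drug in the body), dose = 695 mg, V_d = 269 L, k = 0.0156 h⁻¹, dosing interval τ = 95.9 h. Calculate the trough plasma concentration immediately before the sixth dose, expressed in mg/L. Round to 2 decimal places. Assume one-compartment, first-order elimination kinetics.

0.75 mg/L

C₀ per dose = Dose / Vd = 695 / 269 = 2.584 mg/L
Fraction remaining after one interval: r = e^(−kτ) = e^(−0.01560 × 95.9) = 0.2240
Before dose 6, 5 doses have been given (aged 1τ, 2τ, 3τ, 4τ, 5τ).
C_trough = C₀ × (r + r² + … + r^5) = C₀ × r(1−r^5)/(1−r)
        = 2.584 × 0.2240 × (1 − 0.0005639) / (1 − 0.2240) = 0.7455 mg/L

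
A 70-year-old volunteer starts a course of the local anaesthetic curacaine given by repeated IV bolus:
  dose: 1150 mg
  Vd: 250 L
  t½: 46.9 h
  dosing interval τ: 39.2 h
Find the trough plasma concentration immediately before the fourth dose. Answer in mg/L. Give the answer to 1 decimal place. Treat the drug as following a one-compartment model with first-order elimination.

4.8 mg/L

C₀ per dose = Dose / Vd = 1150 / 250 = 4.600 mg/L
k = ln2 / t½ = 0.693147 / 46.9 = 0.01478 h⁻¹
Fraction remaining after one interval: r = e^(−kτ) = e^(−0.01478 × 39.2) = 0.5602
Before dose 4, 3 doses have been given (aged 1τ, 2τ, 3τ).
C_trough = C₀ × (r + r² + … + r^3) = C₀ × r(1−r^3)/(1−r)
        = 4.600 × 0.5602 × (1 − 0.1758) / (1 − 0.5602) = 4.829 mg/L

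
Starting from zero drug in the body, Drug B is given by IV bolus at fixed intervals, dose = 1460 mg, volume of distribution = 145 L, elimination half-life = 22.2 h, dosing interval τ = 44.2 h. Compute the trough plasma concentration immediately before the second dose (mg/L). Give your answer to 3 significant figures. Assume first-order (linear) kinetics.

2.53 mg/L

C₀ per dose = Dose / Vd = 1460 / 145 = 10.07 mg/L
k = ln2 / t½ = 0.693147 / 22.2 = 0.03122 h⁻¹
Fraction remaining after one interval: r = e^(−kτ) = e^(−0.03122 × 44.2) = 0.2516
Before dose 2, 1 dose has been given (aged 1τ).
C_trough = C₀ × r = 10.07 × 0.2516 = 2.534 mg/L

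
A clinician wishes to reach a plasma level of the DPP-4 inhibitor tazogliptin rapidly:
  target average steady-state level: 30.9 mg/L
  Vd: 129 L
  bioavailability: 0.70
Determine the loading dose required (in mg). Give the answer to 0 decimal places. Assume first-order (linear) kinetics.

5694 mg

LD = Css × Vd / F = 30.9 × 129 / 0.70 = 5694 mg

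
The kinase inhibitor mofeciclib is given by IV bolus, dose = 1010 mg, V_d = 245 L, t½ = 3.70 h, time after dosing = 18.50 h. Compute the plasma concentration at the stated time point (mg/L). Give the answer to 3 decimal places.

0.129 mg/L

C₀ = Dose / Vd = 1010 / 245 = 4.122 mg/L
k = ln2 / t½ = 0.693147 / 3.70 = 0.1873 h⁻¹
t / t½ = 18.50 / 3.70 = 5 half-lives
C = C₀ × (1/2)^5 = 4.122 × 0.03125 = 0.1288 mg/L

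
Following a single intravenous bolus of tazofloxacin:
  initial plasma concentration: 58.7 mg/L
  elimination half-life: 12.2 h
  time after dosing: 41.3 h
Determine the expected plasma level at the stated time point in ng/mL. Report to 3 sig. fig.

5620 ng/mL

k = ln2 / t½ = 0.693147 / 12.2 = 0.05682 h⁻¹
C = C₀ · e^(−k·t) = 58.70 × e^(−0.05682 × 41.3)
  = 58.70 × 0.09569 = 5.617 mg/L
Convert: 5.617 mg/L × 1000 = 5617 ng/mL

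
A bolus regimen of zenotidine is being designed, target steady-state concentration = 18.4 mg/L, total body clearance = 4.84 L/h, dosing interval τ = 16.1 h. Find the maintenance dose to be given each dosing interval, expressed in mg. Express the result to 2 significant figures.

1400 mg

At steady state, Dose/τ = Css × CL.
Dose = Css × CL × τ = 18.4 × 4.840 × 16.1 = 1434 mg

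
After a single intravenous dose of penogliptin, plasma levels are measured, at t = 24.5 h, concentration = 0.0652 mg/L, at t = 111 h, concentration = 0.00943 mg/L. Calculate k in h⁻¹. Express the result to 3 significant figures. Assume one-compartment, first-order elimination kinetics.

0.0224 h⁻¹

k = ln(C₁/C₂) / (t₂ − t₁) = ln(0.0652/0.00943) / (111 − 24.5)
  = 1.934 / 86.50 = 0.02236 h⁻¹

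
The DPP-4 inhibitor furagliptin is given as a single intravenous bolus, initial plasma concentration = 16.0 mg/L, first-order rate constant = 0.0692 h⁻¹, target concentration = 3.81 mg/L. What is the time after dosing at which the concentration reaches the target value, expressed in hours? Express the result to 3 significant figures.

20.7 h

t = ln(C₀ / C) / k = ln(16.00 / 3.81) / 0.06920
  = ln(4.199) / 0.06920 = 1.435 / 0.06920 = 20.74 h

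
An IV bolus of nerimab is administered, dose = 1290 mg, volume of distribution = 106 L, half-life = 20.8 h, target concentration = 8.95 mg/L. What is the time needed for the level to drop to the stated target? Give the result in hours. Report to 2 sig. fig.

C₀ = Dose / Vd = 1290 / 106 = 12.17 mg/L
k = ln2 / t½ = 0.693147 / 20.8 = 0.03332 h⁻¹
t = ln(C₀ / C) / k = ln(12.17 / 8.95) / 0.03332
  = ln(1.360) / 0.03332 = 0.3075 / 0.03332 = 9.229 h

9.2 h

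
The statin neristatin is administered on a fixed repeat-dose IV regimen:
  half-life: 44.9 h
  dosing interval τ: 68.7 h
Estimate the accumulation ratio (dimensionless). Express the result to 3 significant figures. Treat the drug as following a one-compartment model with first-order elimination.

k = ln2 / t½ = 0.693147 / 44.9 = 0.01544 h⁻¹
e^(−kτ) = e^(−0.01544 × 68.7) = 0.3462
Accumulation ratio R = 1 / (1 − e^(−kτ)) = 1 / (1 − 0.3462) = 1.530

1.53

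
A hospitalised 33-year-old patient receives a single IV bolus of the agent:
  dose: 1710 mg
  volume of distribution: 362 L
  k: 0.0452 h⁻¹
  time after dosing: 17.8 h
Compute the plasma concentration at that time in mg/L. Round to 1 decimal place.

C₀ = Dose / Vd = 1710 / 362 = 4.724 mg/L
C = C₀ · e^(−k·t) = 4.724 × e^(−0.04520 × 17.8)
  = 4.724 × 0.4473 = 2.113 mg/L

2.1 mg/L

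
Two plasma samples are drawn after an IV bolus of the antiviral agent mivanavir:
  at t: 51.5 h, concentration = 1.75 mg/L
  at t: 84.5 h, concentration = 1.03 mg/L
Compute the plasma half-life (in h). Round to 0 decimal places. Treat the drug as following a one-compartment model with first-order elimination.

k = ln(C₁/C₂) / (t₂ − t₁) = ln(1.75/1.03) / (84.5 − 51.5)
  = 0.5301 / 33.00 = 0.01606 h⁻¹
t½ = ln2 / k = 0.693147 / 0.01606 = 43.16 h

43 h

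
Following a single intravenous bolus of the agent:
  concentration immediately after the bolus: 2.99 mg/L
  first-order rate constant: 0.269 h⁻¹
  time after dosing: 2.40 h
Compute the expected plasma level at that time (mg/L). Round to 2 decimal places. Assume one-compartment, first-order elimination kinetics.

C = C₀ · e^(−k·t) = 2.990 × e^(−0.2690 × 2.40)
  = 2.990 × 0.5243 = 1.568 mg/L

1.57 mg/L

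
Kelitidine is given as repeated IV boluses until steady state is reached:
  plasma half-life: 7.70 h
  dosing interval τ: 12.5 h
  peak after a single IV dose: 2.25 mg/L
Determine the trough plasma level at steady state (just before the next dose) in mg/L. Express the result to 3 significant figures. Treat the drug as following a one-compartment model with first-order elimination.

k = ln2 / t½ = 0.693147 / 7.70 = 0.09002 h⁻¹
e^(−kτ) = e^(−0.09002 × 12.5) = 0.3246
Accumulation ratio R = 1 / (1 − e^(−kτ)) = 1 / (1 − 0.3246) = 1.481
Steady-state trough = C₀ × R × e^(−kτ) = 2.25 × 1.481 × 0.3246 = 1.082 mg/L

1.08 mg/L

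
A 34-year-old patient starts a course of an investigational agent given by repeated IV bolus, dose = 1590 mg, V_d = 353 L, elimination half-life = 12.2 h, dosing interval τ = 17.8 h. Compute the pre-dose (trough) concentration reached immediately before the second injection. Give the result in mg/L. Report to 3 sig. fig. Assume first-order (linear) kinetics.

C₀ per dose = Dose / Vd = 1590 / 353 = 4.504 mg/L
k = ln2 / t½ = 0.693147 / 12.2 = 0.05682 h⁻¹
Fraction remaining after one interval: r = e^(−kτ) = e^(−0.05682 × 17.8) = 0.3637
Before dose 2, 1 dose has been given (aged 1τ).
C_trough = C₀ × r = 4.504 × 0.3637 = 1.638 mg/L

1.64 mg/L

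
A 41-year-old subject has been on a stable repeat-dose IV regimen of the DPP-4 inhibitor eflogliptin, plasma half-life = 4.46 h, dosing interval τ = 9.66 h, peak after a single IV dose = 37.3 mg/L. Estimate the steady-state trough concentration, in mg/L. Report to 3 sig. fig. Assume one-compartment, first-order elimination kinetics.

10.7 mg/L

k = ln2 / t½ = 0.693147 / 4.46 = 0.1554 h⁻¹
e^(−kτ) = e^(−0.1554 × 9.66) = 0.2229
Accumulation ratio R = 1 / (1 − e^(−kτ)) = 1 / (1 − 0.2229) = 1.287
Steady-state trough = C₀ × R × e^(−kτ) = 37.3 × 1.287 × 0.2229 = 10.70 mg/L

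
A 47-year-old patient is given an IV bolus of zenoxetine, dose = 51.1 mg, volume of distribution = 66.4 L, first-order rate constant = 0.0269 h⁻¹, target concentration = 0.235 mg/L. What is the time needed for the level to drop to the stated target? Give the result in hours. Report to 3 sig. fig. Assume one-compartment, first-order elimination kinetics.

C₀ = Dose / Vd = 51.10 / 66.4 = 0.7696 mg/L
t = ln(C₀ / C) / k = ln(0.7696 / 0.235) / 0.02690
  = ln(3.275) / 0.02690 = 1.186 / 0.02690 = 44.09 h

44.1 h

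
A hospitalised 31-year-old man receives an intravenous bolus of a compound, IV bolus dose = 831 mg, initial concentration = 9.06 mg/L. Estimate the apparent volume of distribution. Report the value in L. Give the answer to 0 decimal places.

Vd = Dose / C₀ = 831.0 / 9.06 = 91.72 L

92 L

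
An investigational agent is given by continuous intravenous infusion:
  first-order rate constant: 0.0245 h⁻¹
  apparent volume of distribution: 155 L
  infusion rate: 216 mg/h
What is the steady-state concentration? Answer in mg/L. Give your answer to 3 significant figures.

CL = k × Vd = 0.02450 × 155 = 3.798 L/h
At steady state Css = R₀ / CL = 216 / 3.798 = 56.87 mg/L

56.9 mg/L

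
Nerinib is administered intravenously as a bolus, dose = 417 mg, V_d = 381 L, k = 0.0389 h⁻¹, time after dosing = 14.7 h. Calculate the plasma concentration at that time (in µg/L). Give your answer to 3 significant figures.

618 µg/L

C₀ = Dose / Vd = 417.0 / 381 = 1.094 mg/L
C = C₀ · e^(−k·t) = 1.094 × e^(−0.03890 × 14.7)
  = 1.094 × 0.5645 = 0.6176 mg/L
Convert: 0.6176 mg/L × 1000 = 617.6 µg/L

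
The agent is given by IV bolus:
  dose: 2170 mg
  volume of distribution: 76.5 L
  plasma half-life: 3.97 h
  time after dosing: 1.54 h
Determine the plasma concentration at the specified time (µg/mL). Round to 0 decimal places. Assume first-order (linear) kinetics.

22 µg/mL

C₀ = Dose / Vd = 2170 / 76.5 = 28.37 mg/L
k = ln2 / t½ = 0.693147 / 3.97 = 0.1746 h⁻¹
C = C₀ · e^(−k·t) = 28.37 × e^(−0.1746 × 1.54)
  = 28.37 × 0.7642 = 21.68 mg/L
(21.68 mg/L = 21.68 µg/mL)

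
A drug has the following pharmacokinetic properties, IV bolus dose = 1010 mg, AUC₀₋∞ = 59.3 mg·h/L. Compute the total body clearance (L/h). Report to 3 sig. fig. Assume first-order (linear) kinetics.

17.0 L/h

CL = Dose / AUC = 1010 / 59.3 = 17.03 L/h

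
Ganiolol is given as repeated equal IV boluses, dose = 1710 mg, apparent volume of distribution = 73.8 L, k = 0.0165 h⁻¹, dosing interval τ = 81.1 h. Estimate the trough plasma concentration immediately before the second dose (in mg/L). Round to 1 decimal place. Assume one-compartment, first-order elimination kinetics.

C₀ per dose = Dose / Vd = 1710 / 73.8 = 23.17 mg/L
Fraction remaining after one interval: r = e^(−kτ) = e^(−0.01650 × 81.1) = 0.2623
Before dose 2, 1 dose has been given (aged 1τ).
C_trough = C₀ × r = 23.17 × 0.2623 = 6.077 mg/L

6.1 mg/L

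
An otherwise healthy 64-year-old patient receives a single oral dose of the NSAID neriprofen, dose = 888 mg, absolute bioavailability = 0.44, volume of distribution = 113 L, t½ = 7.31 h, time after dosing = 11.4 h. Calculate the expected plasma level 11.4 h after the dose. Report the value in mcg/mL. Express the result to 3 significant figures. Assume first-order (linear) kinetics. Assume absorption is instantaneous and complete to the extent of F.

1.17 mcg/mL

Amount reaching circulation = F × Dose = 0.44 × 888.0 = 390.7 mg
C₀ = F·Dose / Vd = 390.7 / 113 = 3.458 mg/L
k = ln2 / t½ = 0.693147 / 7.31 = 0.09482 h⁻¹
C = C₀ · e^(−k·t) = 3.458 × e^(−0.09482 × 11.4)
  = 3.458 × 0.3393 = 1.173 mg/L
(1.173 mg/L = 1.173 mcg/mL)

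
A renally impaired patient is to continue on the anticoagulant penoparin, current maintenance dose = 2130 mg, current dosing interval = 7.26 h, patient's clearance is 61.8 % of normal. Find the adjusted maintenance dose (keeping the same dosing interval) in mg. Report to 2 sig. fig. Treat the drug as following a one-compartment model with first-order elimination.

1300 mg

To keep the same average steady-state level, dosing rate must scale with clearance.
CL ratio = 61.8 / 100 = 0.6180
New dose (same interval) = 2130 × 0.6180 = 1316 mg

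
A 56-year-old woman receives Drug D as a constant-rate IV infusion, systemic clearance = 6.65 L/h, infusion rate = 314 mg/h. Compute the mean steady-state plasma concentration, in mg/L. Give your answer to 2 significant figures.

47 mg/L

At steady state Css = R₀ / CL = 314 / 6.650 = 47.22 mg/L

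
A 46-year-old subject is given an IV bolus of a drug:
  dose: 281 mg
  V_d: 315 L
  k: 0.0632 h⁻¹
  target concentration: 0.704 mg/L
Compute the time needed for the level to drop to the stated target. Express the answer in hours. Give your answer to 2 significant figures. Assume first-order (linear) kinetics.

3.7 h

C₀ = Dose / Vd = 281.0 / 315 = 0.8921 mg/L
t = ln(C₀ / C) / k = ln(0.8921 / 0.704) / 0.06320
  = ln(1.267) / 0.06320 = 0.2367 / 0.06320 = 3.745 h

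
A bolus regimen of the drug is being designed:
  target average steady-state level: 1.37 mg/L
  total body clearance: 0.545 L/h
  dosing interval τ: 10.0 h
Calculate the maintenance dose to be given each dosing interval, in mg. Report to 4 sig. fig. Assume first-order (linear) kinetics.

At steady state, Dose/τ = Css × CL.
Dose = Css × CL × τ = 1.37 × 0.5450 × 10.0 = 7.467 mg

7.467 mg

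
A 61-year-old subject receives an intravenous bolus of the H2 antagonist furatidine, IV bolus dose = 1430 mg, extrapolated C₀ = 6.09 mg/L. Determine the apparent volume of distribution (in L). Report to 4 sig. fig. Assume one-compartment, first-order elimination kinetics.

234.8 L

Vd = Dose / C₀ = 1430 / 6.09 = 234.8 L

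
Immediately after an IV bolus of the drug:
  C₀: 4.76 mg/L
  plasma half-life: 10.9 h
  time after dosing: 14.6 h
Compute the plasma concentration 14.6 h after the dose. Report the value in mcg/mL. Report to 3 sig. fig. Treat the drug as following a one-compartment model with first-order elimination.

k = ln2 / t½ = 0.693147 / 10.9 = 0.06359 h⁻¹
C = C₀ · e^(−k·t) = 4.760 × e^(−0.06359 × 14.6)
  = 4.760 × 0.3952 = 1.881 mg/L
(1.881 mg/L = 1.881 mcg/mL)

1.88 mcg/mL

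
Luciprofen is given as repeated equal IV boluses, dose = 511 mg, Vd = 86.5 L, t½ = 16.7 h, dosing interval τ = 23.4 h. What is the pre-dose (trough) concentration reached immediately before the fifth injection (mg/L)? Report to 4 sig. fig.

3.526 mg/L

C₀ per dose = Dose / Vd = 511 / 86.5 = 5.908 mg/L
k = ln2 / t½ = 0.693147 / 16.7 = 0.04151 h⁻¹
Fraction remaining after one interval: r = e^(−kτ) = e^(−0.04151 × 23.4) = 0.3786
Before dose 5, 4 doses have been given (aged 1τ, 2τ, 3τ, 4τ).
C_trough = C₀ × (r + r² + … + r^4) = C₀ × r(1−r^4)/(1−r)
        = 5.908 × 0.3786 × (1 − 0.02055) / (1 − 0.3786) = 3.526 mg/L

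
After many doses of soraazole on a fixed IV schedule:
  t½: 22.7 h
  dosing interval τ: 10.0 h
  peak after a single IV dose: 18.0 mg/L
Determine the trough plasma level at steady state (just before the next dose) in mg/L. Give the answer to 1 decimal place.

k = ln2 / t½ = 0.693147 / 22.7 = 0.03054 h⁻¹
e^(−kτ) = e^(−0.03054 × 10.0) = 0.7368
Accumulation ratio R = 1 / (1 − e^(−kτ)) = 1 / (1 − 0.7368) = 3.799
Steady-state trough = C₀ × R × e^(−kτ) = 18.0 × 3.799 × 0.7368 = 50.38 mg/L

50.4 mg/L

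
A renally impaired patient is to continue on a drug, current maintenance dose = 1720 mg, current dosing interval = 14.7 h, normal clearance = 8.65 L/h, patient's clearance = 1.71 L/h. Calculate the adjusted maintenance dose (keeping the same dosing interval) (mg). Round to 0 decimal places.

To keep the same average steady-state level, dosing rate must scale with clearance.
CL ratio = 1.71 / 8.65 = 0.1977
New dose (same interval) = 1720 × 0.1977 = 340.0 mg

340 mg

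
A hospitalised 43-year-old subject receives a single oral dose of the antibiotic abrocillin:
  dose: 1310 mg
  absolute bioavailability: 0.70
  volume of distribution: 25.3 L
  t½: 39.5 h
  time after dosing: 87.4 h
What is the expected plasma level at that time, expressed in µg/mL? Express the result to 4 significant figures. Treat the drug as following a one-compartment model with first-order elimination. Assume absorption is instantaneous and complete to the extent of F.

7.819 µg/mL

Amount reaching circulation = F × Dose = 0.70 × 1310 = 917.0 mg
C₀ = F·Dose / Vd = 917.0 / 25.3 = 36.25 mg/L
k = ln2 / t½ = 0.693147 / 39.5 = 0.01755 h⁻¹
C = C₀ · e^(−k·t) = 36.25 × e^(−0.01755 × 87.4)
  = 36.25 × 0.2157 = 7.819 mg/L
(7.819 mg/L = 7.819 µg/mL)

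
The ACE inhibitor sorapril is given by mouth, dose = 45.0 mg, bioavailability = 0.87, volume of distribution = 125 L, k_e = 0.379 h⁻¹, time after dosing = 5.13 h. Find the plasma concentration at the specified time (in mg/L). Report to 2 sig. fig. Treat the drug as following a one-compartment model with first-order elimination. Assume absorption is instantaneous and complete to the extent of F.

0.045 mg/L

Amount reaching circulation = F × Dose = 0.87 × 45.00 = 39.15 mg
C₀ = F·Dose / Vd = 39.15 / 125 = 0.3132 mg/L
C = C₀ · e^(−k·t) = 0.3132 × e^(−0.3790 × 5.13)
  = 0.3132 × 0.1431 = 0.04482 mg/L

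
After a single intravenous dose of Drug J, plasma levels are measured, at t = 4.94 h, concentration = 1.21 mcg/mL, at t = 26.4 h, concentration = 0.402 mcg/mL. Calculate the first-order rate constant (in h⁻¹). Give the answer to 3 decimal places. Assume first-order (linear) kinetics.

k = ln(C₁/C₂) / (t₂ − t₁) = ln(1.21/0.402) / (26.4 − 4.94)
  = 1.102 / 21.46 = 0.05135 h⁻¹

0.051 h⁻¹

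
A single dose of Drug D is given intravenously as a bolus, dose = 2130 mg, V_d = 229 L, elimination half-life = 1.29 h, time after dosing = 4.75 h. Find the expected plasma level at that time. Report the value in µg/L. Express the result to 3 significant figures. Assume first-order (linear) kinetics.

725 µg/L

C₀ = Dose / Vd = 2130 / 229 = 9.301 mg/L
k = ln2 / t½ = 0.693147 / 1.29 = 0.5373 h⁻¹
C = C₀ · e^(−k·t) = 9.301 × e^(−0.5373 × 4.75)
  = 9.301 × 0.07791 = 0.7246 mg/L
Convert: 0.7246 mg/L × 1000 = 724.6 µg/L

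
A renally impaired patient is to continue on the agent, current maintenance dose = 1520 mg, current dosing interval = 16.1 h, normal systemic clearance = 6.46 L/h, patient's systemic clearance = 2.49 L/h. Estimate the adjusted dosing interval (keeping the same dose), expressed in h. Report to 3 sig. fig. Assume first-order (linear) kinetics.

To keep the same average steady-state level, dosing rate must scale with clearance.
CL ratio = 2.49 / 6.46 = 0.3854
New interval (same dose) = 16.1 / 0.3854 = 41.77 h

41.8 h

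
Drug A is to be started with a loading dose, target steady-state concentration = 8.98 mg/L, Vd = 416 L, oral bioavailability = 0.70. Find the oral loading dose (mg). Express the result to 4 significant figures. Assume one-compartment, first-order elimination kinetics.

LD = Css × Vd / F = 8.98 × 416 / 0.70 = 5337 mg

5337 mg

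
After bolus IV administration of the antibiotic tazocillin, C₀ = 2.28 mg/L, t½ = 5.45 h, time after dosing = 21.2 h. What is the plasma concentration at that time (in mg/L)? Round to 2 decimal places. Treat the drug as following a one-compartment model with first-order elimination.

0.15 mg/L

k = ln2 / t½ = 0.693147 / 5.45 = 0.1272 h⁻¹
C = C₀ · e^(−k·t) = 2.280 × e^(−0.1272 × 21.2)
  = 2.280 × 0.06743 = 0.1537 mg/L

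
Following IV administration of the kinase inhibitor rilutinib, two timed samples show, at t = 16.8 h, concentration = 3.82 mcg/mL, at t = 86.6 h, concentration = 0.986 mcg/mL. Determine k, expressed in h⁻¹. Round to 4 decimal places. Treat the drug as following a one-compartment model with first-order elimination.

0.0194 h⁻¹

k = ln(C₁/C₂) / (t₂ − t₁) = ln(3.82/0.986) / (86.6 − 16.8)
  = 1.354 / 69.80 = 0.01940 h⁻¹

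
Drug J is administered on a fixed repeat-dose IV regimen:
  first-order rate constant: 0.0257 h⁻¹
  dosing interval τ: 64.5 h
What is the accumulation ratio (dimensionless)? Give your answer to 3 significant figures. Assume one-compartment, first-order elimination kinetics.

e^(−kτ) = e^(−0.02570 × 64.5) = 0.1906
Accumulation ratio R = 1 / (1 − e^(−kτ)) = 1 / (1 − 0.1906) = 1.235

1.24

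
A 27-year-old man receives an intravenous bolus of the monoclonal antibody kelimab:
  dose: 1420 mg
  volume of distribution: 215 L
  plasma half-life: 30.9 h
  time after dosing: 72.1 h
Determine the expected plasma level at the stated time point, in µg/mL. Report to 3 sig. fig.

C₀ = Dose / Vd = 1420 / 215 = 6.605 mg/L
k = ln2 / t½ = 0.693147 / 30.9 = 0.02243 h⁻¹
C = C₀ · e^(−k·t) = 6.605 × e^(−0.02243 × 72.1)
  = 6.605 × 0.1985 = 1.311 mg/L
(1.311 mg/L = 1.311 µg/mL)

1.31 µg/mL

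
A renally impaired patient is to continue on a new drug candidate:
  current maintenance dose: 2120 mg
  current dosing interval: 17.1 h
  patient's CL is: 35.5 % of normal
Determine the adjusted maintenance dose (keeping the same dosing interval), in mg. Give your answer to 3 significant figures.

753 mg

To keep the same average steady-state level, dosing rate must scale with clearance.
CL ratio = 35.5 / 100 = 0.3550
New dose (same interval) = 2120 × 0.3550 = 752.6 mg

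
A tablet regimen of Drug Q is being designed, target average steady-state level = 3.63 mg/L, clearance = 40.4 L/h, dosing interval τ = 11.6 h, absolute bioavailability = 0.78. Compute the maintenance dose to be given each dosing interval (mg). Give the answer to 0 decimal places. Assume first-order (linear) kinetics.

2181 mg

At steady state, F × (Dose/τ) = Css × CL.
Dose = Css × CL × τ / F = 3.63 × 40.40 × 11.6 / 0.78 = 2181 mg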